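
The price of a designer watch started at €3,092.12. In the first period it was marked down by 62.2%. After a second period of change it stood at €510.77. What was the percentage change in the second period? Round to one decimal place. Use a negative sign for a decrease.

-56.3%

After the first period: €3,092.12 × 0.378 = €1168.82136.
Second-period multiplier: €510.77 ÷ €1168.82136 ≈ 0.437.
That is a change of -56.3%.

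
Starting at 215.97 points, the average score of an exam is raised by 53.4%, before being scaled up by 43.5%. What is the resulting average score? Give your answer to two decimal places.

53.4% increase: 215.97 × 1.534 = 331.29798.
After the 43.5% increase: 331.29798 × 1.435 = 475.4126013 ≈ 475.41.

475.41 points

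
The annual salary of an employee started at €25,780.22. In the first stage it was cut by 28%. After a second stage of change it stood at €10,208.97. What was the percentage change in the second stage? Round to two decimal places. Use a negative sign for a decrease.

-45.00%

After the first stage: €25,780.22 × 0.72 = €18561.7584.
Second-stage multiplier: €10,208.97 ÷ €18561.7584 ≈ 0.55.
That is a change of -45.00%.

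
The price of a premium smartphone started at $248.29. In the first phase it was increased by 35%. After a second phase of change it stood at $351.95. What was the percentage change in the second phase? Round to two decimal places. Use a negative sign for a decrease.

5.00%

After the first phase: $248.29 × 1.35 = $335.1915.
Second-phase multiplier: $351.95 ÷ $335.1915 ≈ 1.049997.
That is a change of 5.00%.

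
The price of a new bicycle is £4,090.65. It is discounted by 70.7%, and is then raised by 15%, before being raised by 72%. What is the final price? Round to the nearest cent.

Each change multiplies by a factor: 0.293 × 1.15 × 1.72 = 0.579554.
£4,090.65 × 0.579554 = £2370.7525701 ≈ £2,370.75.

£2,370.75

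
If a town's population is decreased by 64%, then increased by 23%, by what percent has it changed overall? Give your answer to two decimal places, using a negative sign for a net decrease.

The combined multiplier is 0.36 × 1.23 = 0.4428.
That corresponds to a decrease of 55.72%.

-55.72%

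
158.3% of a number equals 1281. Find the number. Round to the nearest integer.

809

1281 ÷ 1.583 ≈ 809.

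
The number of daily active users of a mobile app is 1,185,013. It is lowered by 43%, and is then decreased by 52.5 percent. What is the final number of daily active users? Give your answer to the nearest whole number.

320,842

After the 43% decrease: 1,185,013 × 0.57 = 675457.41.
Apply the 52.5% decrease: 675457.41 × 0.475 = 320842.26975 ≈ 320,842.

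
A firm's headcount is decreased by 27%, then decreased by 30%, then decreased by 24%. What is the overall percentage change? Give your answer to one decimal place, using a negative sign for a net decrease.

-61.2%

The combined multiplier is 0.73 × 0.7 × 0.76 = 0.38836.
That corresponds to a decrease of 61.2%.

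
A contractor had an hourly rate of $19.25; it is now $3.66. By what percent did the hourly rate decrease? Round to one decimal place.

81.0%

Change: $3.66 − $19.25 = -$15.59.
Relative to the original: -$15.59 ÷ $19.25 ≈ -81.0%.
So the hourly rate decreased by 81.0%.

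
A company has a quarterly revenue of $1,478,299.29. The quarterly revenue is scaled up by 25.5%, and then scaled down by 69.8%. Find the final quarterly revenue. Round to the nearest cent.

25.5% increase: $1,478,299.29 × 1.255 = $1855265.60895.
Apply the 69.8% decrease: $1855265.60895 × 0.302 = $560290.2139029 ≈ $560,290.21.

$560,290.21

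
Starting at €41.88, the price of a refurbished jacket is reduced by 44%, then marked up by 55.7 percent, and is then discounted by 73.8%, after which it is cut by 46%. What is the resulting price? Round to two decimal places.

Each change multiplies by a factor: 0.56 × 1.557 × 0.262 × 0.54 = 0.1233592416.
€41.88 × 0.1233592416 = €5.166285038208 ≈ €5.17.

€5.17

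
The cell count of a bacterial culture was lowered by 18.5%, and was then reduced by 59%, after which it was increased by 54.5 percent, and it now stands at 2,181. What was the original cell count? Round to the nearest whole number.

The overall multiplier applied was 0.815 × 0.41 × 1.545 = 0.51626175.
So the original cell count was 2,181 ÷ 0.51626175 ≈ 4,225.

4,225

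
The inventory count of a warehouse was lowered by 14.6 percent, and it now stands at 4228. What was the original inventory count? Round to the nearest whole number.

The overall multiplier applied was 0.854.
So the original inventory count was 4228 ÷ 0.854 ≈ 4951.

4951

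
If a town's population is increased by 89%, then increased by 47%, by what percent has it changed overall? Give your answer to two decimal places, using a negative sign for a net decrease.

An 89% increase multiplies by 1.89.
Then a 47% increase: 1.89 × 1.47 = 2.7783.
Overall factor 2.7783, i.e. 177.83%.

177.83%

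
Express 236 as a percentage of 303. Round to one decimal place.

77.9%

236 ÷ 303 ≈ 77.9%.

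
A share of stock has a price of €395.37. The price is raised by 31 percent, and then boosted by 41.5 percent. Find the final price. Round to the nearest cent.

Each change multiplies by a factor: 1.31 × 1.415 = 1.85365.
€395.37 × 1.85365 = €732.8776005 ≈ €732.88.

€732.88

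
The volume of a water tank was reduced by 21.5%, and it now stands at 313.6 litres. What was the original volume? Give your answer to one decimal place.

399.5 litres

The overall multiplier applied was 0.785.
So the original volume was 313.6 ÷ 0.785 ≈ 399.5 litres.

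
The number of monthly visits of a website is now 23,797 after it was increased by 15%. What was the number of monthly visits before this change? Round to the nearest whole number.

The overall multiplier applied was 1.15.
So the original number of monthly visits was 23,797 ÷ 1.15 ≈ 20,693.

20,693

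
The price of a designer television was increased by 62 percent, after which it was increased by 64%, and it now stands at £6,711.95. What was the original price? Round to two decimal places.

The overall multiplier applied was 1.62 × 1.64 = 2.6568.
So the original price was £6,711.95 ÷ 2.6568 ≈ £2,526.33.

£2,526.33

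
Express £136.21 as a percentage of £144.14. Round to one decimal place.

94.5%

£136.21 ÷ £144.14 ≈ 94.5%.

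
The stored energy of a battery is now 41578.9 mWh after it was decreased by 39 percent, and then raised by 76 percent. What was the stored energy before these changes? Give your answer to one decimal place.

The overall multiplier applied was 0.61 × 1.76 = 1.0736.
So the original stored energy was 41578.9 ÷ 1.0736 ≈ 38728.5 mWh.

38728.5 mWh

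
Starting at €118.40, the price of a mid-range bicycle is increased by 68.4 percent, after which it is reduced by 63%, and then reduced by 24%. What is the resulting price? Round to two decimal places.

€56.07

68.4% increase: €118.40 × 1.684 = €199.3856.
63% decrease: €199.3856 × 0.37 = €73.772672.
24% decrease: €73.772672 × 0.76 = €56.06723072 ≈ €56.07.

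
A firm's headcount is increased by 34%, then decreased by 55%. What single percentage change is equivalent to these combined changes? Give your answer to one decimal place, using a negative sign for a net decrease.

-39.7%

The combined multiplier is 1.34 × 0.45 = 0.603.
That corresponds to a decrease of 39.7%.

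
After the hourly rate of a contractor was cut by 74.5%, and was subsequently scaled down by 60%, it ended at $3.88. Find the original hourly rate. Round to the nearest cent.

$38.04

Undoing the 60% decrease: $3.88 ÷ 0.4 = $9.7.
Undoing the 74.5% decrease: $9.7 ÷ 0.255 ≈ $38.04.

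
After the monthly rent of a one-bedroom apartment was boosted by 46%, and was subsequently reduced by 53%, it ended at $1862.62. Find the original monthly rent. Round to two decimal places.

Undoing the 53% decrease: $1862.62 ÷ 0.47 ≈ $3963.021277.
Undoing the 46% increase: $3963.021277 ÷ 1.46 ≈ $2714.40.

$2714.40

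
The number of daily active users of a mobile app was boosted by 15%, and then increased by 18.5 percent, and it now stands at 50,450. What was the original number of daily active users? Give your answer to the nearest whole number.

The overall multiplier applied was 1.15 × 1.185 = 1.36275.
So the original number of daily active users was 50,450 ÷ 1.36275 ≈ 37,021.

37,021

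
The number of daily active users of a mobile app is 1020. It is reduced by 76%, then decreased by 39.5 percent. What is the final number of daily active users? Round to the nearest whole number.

Each change multiplies by a factor: 0.24 × 0.605 = 0.1452.
1020 × 0.1452 = 148.104 ≈ 148.

148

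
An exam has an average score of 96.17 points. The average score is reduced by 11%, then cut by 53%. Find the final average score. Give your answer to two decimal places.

40.23 points

Each change multiplies by a factor: 0.89 × 0.47 = 0.4183.
96.17 × 0.4183 = 40.227911 ≈ 40.23.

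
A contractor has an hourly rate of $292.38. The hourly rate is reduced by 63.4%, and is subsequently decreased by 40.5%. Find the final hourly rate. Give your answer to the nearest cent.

$63.67

63.4% decrease: $292.38 × 0.366 = $107.01108.
After the 40.5% decrease: $107.01108 × 0.595 = $63.6715926 ≈ $63.67.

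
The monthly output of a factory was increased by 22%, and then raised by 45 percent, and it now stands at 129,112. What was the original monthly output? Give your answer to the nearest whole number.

72,986

The overall multiplier applied was 1.22 × 1.45 = 1.769.
So the original monthly output was 129,112 ÷ 1.769 ≈ 72,986.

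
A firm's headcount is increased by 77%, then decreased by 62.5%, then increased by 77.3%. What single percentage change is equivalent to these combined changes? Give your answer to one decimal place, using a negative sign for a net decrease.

17.7%

A 77% increase multiplies by 1.77.
Then a 62.5% decrease: 1.77 × 0.375 = 0.66375.
Then a 77.3% increase: 0.66375 × 1.773 = 1.17682875.
Overall factor 1.17682875, i.e. 17.7%.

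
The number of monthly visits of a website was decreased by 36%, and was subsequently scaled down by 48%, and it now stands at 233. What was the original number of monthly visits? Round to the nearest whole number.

700

Undoing the 48% decrease: 233 ÷ 0.52 ≈ 448.076923.
Undoing the 36% decrease: 448.076923 ÷ 0.64 ≈ 700.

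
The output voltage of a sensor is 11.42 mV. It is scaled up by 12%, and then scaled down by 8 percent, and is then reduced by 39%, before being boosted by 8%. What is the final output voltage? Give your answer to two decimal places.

Each change multiplies by a factor: 1.12 × 0.92 × 0.61 × 1.08 = 0.67882752.
11.42 × 0.67882752 = 7.7522102784 ≈ 7.75.

7.75 mV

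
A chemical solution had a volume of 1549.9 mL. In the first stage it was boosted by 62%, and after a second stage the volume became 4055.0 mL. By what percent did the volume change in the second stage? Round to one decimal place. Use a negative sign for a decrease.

61.5%

After the first stage: 1549.9 × 1.62 = 2510.838.
Second-stage multiplier: 4055.0 ÷ 2510.838 ≈ 1.615.
That is a change of 61.5%.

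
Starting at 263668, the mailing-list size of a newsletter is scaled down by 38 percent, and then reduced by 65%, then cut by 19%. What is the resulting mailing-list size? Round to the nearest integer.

46345

Each change multiplies by a factor: 0.62 × 0.35 × 0.81 = 0.17577.
263668 × 0.17577 = 46344.92436 ≈ 46345.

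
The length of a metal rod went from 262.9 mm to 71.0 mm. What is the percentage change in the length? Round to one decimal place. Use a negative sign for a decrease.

-73.0%

Change: 71.0 − 262.9 = -191.9.
Relative to the original: -191.9 ÷ 262.9 ≈ -73.0%.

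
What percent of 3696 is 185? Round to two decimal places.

185 ÷ 3696 ≈ 5.01%.

5.01%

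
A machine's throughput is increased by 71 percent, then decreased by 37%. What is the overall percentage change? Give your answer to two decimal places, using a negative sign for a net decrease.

7.73%

A 71% increase multiplies by 1.71.
Then a 37% decrease: 1.71 × 0.63 = 1.0773.
Overall factor 1.0773, i.e. 7.73%.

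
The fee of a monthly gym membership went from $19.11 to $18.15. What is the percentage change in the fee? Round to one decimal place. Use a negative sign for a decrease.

-5.0%

Change: $18.15 − $19.11 = -$0.96.
Relative to the original: -$0.96 ÷ $19.11 ≈ -5.0%.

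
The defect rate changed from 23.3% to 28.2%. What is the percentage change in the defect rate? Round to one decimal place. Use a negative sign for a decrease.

The change is 28.2 − 23.3 = 4.9 percentage points.
Relative to the original 23.3%, that is 4.9 ÷ 23.3 ≈ 21.0%.

21.0%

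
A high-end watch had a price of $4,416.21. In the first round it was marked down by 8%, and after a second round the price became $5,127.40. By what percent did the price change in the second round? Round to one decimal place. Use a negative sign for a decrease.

26.2%

After the first round: $4,416.21 × 0.92 = $4062.9132.
Second-round multiplier: $5,127.40 ÷ $4062.9132 ≈ 1.262.
That is a change of 26.2%.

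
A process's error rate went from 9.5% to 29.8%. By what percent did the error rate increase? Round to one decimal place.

213.7%

The change is 29.8 − 9.5 = 20.3 percentage points.
Relative to the original 9.5%, that is 20.3 ÷ 9.5 ≈ 213.7%.
So the error rate rose by 213.7%.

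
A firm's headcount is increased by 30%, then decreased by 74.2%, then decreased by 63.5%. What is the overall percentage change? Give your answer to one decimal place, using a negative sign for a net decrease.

-87.8%

A 30% increase multiplies by 1.3.
Then a 74.2% decrease: 1.3 × 0.258 = 0.3354.
Then a 63.5% decrease: 0.3354 × 0.365 = 0.122421.
Overall factor 0.122421, i.e. -87.8%.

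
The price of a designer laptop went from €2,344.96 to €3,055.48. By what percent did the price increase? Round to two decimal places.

Change: €3,055.48 − €2,344.96 = €710.52.
Relative to the original: €710.52 ÷ €2,344.96 ≈ 30.30%.
So the price increased by 30.30%.

30.30%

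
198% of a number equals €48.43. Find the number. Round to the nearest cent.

€24.46

€48.43 ÷ 1.98 ≈ €24.46.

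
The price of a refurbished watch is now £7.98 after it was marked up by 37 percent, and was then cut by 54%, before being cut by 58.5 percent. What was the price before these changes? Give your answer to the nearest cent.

Undoing the 58.5% decrease: £7.98 ÷ 0.415 ≈ £19.228916.
Undoing the 54% decrease: £19.228916 ÷ 0.46 ≈ £41.801991.
Undoing the 37% increase: £41.801991 ÷ 1.37 ≈ £30.51.

£30.51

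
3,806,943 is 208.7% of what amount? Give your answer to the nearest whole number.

3,806,943 ÷ 2.087 ≈ 1,824,122.

1,824,122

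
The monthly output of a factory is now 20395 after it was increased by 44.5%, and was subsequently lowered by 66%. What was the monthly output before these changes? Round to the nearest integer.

41512

Undoing the 66% decrease: 20395 ÷ 0.34 ≈ 59985.294118.
Undoing the 44.5% increase: 59985.294118 ÷ 1.445 ≈ 41512.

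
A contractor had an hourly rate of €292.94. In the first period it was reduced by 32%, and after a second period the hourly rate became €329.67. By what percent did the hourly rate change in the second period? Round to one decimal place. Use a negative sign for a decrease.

After the first period: €292.94 × 0.68 = €199.1992.
Second-period multiplier: €329.67 ÷ €199.1992 ≈ 1.65498.
That is a change of 65.5%.

65.5%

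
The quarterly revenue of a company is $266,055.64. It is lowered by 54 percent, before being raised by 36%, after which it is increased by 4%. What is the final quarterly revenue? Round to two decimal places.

Each change multiplies by a factor: 0.46 × 1.36 × 1.04 = 0.650624.
$266,055.64 × 0.650624 = $173102.18471936 ≈ $173,102.18.

$173,102.18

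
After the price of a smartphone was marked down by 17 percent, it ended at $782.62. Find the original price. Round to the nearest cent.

The overall multiplier applied was 0.83.
So the original price was $782.62 ÷ 0.83 ≈ $942.92.

$942.92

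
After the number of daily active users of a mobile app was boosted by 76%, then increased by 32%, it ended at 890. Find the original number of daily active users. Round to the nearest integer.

The overall multiplier applied was 1.76 × 1.32 = 2.3232.
So the original number of daily active users was 890 ÷ 2.3232 ≈ 383.

383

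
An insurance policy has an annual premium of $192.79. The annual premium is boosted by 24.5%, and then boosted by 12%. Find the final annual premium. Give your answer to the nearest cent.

$268.83

Each change multiplies by a factor: 1.245 × 1.12 = 1.3944.
$192.79 × 1.3944 = $268.826376 ≈ $268.83.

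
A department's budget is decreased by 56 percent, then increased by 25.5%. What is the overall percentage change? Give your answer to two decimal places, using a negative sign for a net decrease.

-44.78%

A 56% decrease multiplies by 0.44.
Then a 25.5% increase: 0.44 × 1.255 = 0.5522.
Overall factor 0.5522, i.e. -44.78%.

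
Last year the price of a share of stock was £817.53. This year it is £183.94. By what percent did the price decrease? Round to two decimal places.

Change: £183.94 − £817.53 = -£633.59.
Relative to the original: -£633.59 ÷ £817.53 ≈ -77.50%.
So the price decreased by 77.50%.

77.50%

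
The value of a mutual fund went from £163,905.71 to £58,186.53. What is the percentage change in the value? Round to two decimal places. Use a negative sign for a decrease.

-64.50%

Change: £58,186.53 − £163,905.71 = -£105,719.18.
Relative to the original: -£105,719.18 ÷ £163,905.71 ≈ -64.50%.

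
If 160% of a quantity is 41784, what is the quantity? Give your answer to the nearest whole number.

41784 ÷ 1.6 = 26115.

26115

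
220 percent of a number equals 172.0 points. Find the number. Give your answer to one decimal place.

78.2 points

172.0 points ÷ 2.2 ≈ 78.2 points.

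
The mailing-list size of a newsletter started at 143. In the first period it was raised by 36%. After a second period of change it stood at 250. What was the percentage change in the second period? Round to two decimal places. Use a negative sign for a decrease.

After the first period: 143 × 1.36 = 194.48.
Second-period multiplier: 250 ÷ 194.48 ≈ 1.285479.
That is a change of 28.55%.

28.55%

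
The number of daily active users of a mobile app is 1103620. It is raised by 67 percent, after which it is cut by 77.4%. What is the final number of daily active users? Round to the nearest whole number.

67% increase: 1103620 × 1.67 = 1843045.4.
After the 77.4% decrease: 1843045.4 × 0.226 = 416528.2604 ≈ 416528.

416528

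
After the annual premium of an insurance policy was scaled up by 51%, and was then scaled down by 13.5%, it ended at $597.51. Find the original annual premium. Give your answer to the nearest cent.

$457.46

The overall multiplier applied was 1.51 × 0.865 = 1.30615.
So the original annual premium was $597.51 ÷ 1.30615 ≈ $457.46.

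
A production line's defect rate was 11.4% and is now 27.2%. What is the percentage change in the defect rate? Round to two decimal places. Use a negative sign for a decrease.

The change is 27.2 − 11.4 = 15.8 percentage points.
Relative to the original 11.4%, that is 15.8 ÷ 11.4 ≈ 138.60%.

138.60%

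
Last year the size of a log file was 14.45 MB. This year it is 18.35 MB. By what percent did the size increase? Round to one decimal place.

27.0%

Change: 18.35 − 14.45 = 3.90.
Relative to the original: 3.90 ÷ 14.45 ≈ 27.0%.
So the size increased by 27.0%.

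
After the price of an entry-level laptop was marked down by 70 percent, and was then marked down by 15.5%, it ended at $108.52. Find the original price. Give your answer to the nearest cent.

Undoing the 15.5% decrease: $108.52 ÷ 0.845 ≈ $128.426036.
Undoing the 70% decrease: $128.426036 ÷ 0.3 ≈ $428.09.

$428.09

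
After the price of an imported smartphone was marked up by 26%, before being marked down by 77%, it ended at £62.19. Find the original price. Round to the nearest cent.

Undoing the 77% decrease: £62.19 ÷ 0.23 ≈ £270.391304.
Undoing the 26% increase: £270.391304 ÷ 1.26 ≈ £214.60.

£214.60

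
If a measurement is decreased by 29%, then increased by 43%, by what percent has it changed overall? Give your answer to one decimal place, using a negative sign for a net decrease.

1.5%

The combined multiplier is 0.71 × 1.43 = 1.0153.
That corresponds to an increase of 1.5%.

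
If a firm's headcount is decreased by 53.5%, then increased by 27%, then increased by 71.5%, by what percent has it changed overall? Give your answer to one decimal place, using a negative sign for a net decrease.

A 53.5% decrease multiplies by 0.465.
Then a 27% increase: 0.465 × 1.27 = 0.59055.
Then a 71.5% increase: 0.59055 × 1.715 = 1.01279325.
Overall factor 1.01279325, i.e. 1.3%.

1.3%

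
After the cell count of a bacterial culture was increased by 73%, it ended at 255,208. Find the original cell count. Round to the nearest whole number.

147,519

The overall multiplier applied was 1.73.
So the original cell count was 255,208 ÷ 1.73 ≈ 147,519.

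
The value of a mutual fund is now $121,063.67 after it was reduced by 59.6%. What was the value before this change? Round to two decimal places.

The overall multiplier applied was 0.404.
So the original value was $121,063.67 ÷ 0.404 ≈ $299,662.55.

$299,662.55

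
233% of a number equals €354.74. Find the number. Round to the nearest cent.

€152.25

€354.74 ÷ 2.33 ≈ €152.25.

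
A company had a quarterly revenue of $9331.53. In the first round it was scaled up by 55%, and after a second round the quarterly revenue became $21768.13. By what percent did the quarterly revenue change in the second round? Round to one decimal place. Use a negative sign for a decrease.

50.5%

After the first round: $9331.53 × 1.55 = $14463.8715.
Second-round multiplier: $21768.13 ÷ $14463.8715 ≈ 1.505.
That is a change of 50.5%.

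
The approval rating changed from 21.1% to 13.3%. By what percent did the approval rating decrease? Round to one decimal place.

The change is 13.3 − 21.1 = -7.8 percentage points.
Relative to the original 21.1%, that is -7.8 ÷ 21.1 ≈ -37.0%.
So the approval rating fell by 37.0%.

37.0%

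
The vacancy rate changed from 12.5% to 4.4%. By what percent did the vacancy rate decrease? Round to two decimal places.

The change is 4.4 − 12.5 = -8.1 percentage points.
Relative to the original 12.5%, that is -8.1 ÷ 12.5 = -64.80%.
So the vacancy rate fell by 64.80%.

64.80%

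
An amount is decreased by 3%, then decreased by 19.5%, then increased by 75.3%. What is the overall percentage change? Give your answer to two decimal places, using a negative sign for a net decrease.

36.88%

The combined multiplier is 0.97 × 0.805 × 1.753 = 1.36883005.
That corresponds to an increase of 36.88%.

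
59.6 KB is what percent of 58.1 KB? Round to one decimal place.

102.6%

59.6 KB ÷ 58.1 KB ≈ 102.6%.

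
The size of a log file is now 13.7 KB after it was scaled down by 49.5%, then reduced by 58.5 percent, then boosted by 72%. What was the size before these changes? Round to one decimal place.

38.0 KB

Undoing the 72% increase: 13.7 ÷ 1.72 ≈ 7.965116.
Undoing the 58.5% decrease: 7.965116 ÷ 0.415 ≈ 19.193051.
Undoing the 49.5% decrease: 19.193051 ÷ 0.505 ≈ 38.0 KB.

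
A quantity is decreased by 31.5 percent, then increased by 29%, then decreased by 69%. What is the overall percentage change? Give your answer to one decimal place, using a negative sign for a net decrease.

-72.6%

A 31.5% decrease multiplies by 0.685.
Then a 29% increase: 0.685 × 1.29 = 0.88365.
Then a 69% decrease: 0.88365 × 0.31 = 0.2739315.
Overall factor 0.2739315, i.e. -72.6%.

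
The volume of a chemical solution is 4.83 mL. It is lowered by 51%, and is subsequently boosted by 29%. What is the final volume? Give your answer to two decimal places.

3.05 mL

Each change multiplies by a factor: 0.49 × 1.29 = 0.6321.
4.83 × 0.6321 = 3.053043 ≈ 3.05.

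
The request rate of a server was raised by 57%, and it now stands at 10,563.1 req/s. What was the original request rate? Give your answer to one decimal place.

6,728.1 req/s

The overall multiplier applied was 1.57.
So the original request rate was 10,563.1 ÷ 1.57 ≈ 6,728.1 req/s.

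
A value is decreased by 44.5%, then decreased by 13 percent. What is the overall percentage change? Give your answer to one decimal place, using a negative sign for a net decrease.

-51.7%

The combined multiplier is 0.555 × 0.87 = 0.48285.
That corresponds to a decrease of 51.7%.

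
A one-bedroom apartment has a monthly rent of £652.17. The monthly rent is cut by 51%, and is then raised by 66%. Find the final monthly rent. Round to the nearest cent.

£530.48

Apply the 51% decrease: £652.17 × 0.49 = £319.5633.
Apply the 66% increase: £319.5633 × 1.66 = £530.475078 ≈ £530.48.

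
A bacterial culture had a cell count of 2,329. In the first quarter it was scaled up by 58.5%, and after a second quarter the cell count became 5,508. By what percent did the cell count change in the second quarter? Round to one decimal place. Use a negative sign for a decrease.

49.2%

After the first quarter: 2,329 × 1.585 = 3691.465.
Second-quarter multiplier: 5,508 ÷ 3691.465 ≈ 1.49209.
That is a change of 49.2%.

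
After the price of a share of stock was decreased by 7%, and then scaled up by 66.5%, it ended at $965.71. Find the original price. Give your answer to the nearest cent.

Undoing the 66.5% increase: $965.71 ÷ 1.665 ≈ $580.006006.
Undoing the 7% decrease: $580.006006 ÷ 0.93 ≈ $623.66.

$623.66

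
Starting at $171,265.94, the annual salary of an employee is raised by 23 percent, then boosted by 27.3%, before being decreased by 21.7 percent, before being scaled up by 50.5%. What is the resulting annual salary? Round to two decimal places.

Each change multiplies by a factor: 1.23 × 1.273 × 0.783 × 1.505 = 1.84515042285.
$171,265.94 × 1.84515042285 = $316011.421610802729 ≈ $316,011.42.

$316,011.42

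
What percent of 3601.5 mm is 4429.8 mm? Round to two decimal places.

4429.8 mm ÷ 3601.5 mm ≈ 123.00%.

123.00%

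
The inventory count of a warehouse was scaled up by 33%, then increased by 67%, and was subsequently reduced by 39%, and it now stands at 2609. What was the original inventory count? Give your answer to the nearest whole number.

The overall multiplier applied was 1.33 × 1.67 × 0.61 = 1.354871.
So the original inventory count was 2609 ÷ 1.354871 ≈ 1926.

1926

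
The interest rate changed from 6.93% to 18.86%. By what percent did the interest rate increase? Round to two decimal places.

The change is 18.86 − 6.93 = 11.93 percentage points.
Relative to the original 6.93%, that is 11.93 ÷ 6.93 ≈ 172.15%.
So the interest rate rose by 172.15%.

172.15%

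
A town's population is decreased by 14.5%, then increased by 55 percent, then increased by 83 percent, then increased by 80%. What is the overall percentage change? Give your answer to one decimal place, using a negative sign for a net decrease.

A 14.5% decrease multiplies by 0.855.
Then a 55% increase: 0.855 × 1.55 = 1.32525.
Then an 83% increase: 1.32525 × 1.83 = 2.4252075.
Then an 80% increase: 2.4252075 × 1.8 = 4.3653735.
Overall factor 4.3653735, i.e. 336.5%.

336.5%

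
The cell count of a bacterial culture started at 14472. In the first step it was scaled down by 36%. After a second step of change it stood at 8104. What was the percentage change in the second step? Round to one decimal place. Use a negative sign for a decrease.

After the first step: 14472 × 0.64 = 9262.08.
Second-step multiplier: 8104 ÷ 9262.08 ≈ 0.87497.
That is a change of -12.5%.

-12.5%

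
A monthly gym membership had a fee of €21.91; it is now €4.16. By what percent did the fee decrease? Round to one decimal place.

81.0%

Change: €4.16 − €21.91 = -€17.75.
Relative to the original: -€17.75 ÷ €21.91 ≈ -81.0%.
So the fee decreased by 81.0%.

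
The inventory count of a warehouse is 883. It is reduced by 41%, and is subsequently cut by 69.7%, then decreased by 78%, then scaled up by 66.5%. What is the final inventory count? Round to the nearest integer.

58

Each change multiplies by a factor: 0.59 × 0.303 × 0.22 × 1.665 = 0.065483451.
883 × 0.065483451 = 57.821887233 ≈ 58.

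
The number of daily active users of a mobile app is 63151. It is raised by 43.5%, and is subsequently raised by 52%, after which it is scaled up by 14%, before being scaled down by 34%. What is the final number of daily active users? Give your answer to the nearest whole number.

103639

After the 43.5% increase: 63151 × 1.435 = 90621.685.
52% increase: 90621.685 × 1.52 = 137744.9612.
After the 14% increase: 137744.9612 × 1.14 = 157029.255768.
34% decrease: 157029.255768 × 0.66 = 103639.30880688 ≈ 103639.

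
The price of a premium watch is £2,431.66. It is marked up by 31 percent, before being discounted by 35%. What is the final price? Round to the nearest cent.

After the 31% increase: £2,431.66 × 1.31 = £3185.4746.
35% decrease: £3185.4746 × 0.65 = £2070.55849 ≈ £2,070.56.

£2,070.56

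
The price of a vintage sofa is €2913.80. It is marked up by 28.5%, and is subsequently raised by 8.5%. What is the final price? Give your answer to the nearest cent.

28.5% increase: €2913.80 × 1.285 = €3744.233.
8.5% increase: €3744.233 × 1.085 = €4062.492805 ≈ €4062.49.

€4062.49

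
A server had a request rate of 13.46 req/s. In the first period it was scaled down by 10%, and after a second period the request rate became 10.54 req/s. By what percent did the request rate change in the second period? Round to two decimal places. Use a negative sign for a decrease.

-12.99%

After the first period: 13.46 × 0.9 = 12.114.
Second-period multiplier: 10.54 ÷ 12.114 ≈ 0.870068.
That is a change of -12.99%.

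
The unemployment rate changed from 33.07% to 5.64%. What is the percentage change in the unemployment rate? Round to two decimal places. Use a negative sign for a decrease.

The change is 5.64 − 33.07 = -27.43 percentage points.
Relative to the original 33.07%, that is -27.43 ÷ 33.07 ≈ -82.95%.

-82.95%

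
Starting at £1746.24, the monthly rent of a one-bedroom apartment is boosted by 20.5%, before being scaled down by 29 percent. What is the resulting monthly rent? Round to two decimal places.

£1494.00

Each change multiplies by a factor: 1.205 × 0.71 = 0.85555.
£1746.24 × 0.85555 = £1493.995632 ≈ £1494.00.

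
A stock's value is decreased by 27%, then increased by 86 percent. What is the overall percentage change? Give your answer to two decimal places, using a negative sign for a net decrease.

35.78%

A 27% decrease multiplies by 0.73.
Then an 86% increase: 0.73 × 1.86 = 1.3578.
Overall factor 1.3578, i.e. 35.78%.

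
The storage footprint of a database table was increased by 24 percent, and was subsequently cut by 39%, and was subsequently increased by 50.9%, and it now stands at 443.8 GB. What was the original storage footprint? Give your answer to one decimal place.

388.8 GB

The overall multiplier applied was 1.24 × 0.61 × 1.509 = 1.1414076.
So the original storage footprint was 443.8 ÷ 1.1414076 ≈ 388.8 GB.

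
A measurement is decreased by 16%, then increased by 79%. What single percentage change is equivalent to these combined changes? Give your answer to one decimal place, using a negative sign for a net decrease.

A 16% decrease multiplies by 0.84.
Then a 79% increase: 0.84 × 1.79 = 1.5036.
Overall factor 1.5036, i.e. 50.4%.

50.4%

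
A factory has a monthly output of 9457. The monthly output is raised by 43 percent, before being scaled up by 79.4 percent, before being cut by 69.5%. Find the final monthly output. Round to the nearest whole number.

7400

Apply the 43% increase: 9457 × 1.43 = 13523.51.
After the 79.4% increase: 13523.51 × 1.794 = 24261.17694.
Apply the 69.5% decrease: 24261.17694 × 0.305 = 7399.6589667 ≈ 7400.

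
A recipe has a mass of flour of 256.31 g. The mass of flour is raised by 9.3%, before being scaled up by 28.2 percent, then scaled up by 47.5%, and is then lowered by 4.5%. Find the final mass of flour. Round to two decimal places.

Each change multiplies by a factor: 1.093 × 1.282 × 1.475 × 0.955 = 1.97380197425.
256.31 × 1.97380197425 = 505.9051840200175 ≈ 505.91.

505.91 g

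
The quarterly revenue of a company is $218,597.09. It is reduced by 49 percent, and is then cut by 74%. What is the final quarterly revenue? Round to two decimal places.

$28,985.97

49% decrease: $218,597.09 × 0.51 = $111484.5159.
Apply the 74% decrease: $111484.5159 × 0.26 = $28985.974134 ≈ $28,985.97.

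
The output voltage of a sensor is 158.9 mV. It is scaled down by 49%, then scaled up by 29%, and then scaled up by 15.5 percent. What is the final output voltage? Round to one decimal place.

Apply the 49% decrease: 158.9 × 0.51 = 81.039.
29% increase: 81.039 × 1.29 = 104.54031.
15.5% increase: 104.54031 × 1.155 = 120.74405805 ≈ 120.7.

120.7 mV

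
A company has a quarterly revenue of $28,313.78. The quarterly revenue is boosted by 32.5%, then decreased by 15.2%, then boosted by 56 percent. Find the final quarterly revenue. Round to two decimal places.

$49,628.85

Each change multiplies by a factor: 1.325 × 0.848 × 1.56 = 1.752816.
$28,313.78 × 1.752816 = $49628.84660448 ≈ $49,628.85.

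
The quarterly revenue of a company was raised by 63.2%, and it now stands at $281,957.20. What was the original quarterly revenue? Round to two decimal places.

$172,767.89

The overall multiplier applied was 1.632.
So the original quarterly revenue was $281,957.20 ÷ 1.632 ≈ $172,767.89.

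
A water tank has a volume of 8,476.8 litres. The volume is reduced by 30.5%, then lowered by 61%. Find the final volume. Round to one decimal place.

Each change multiplies by a factor: 0.695 × 0.39 = 0.27105.
8,476.8 × 0.27105 = 2297.63664 ≈ 2,297.6.

2,297.6 litres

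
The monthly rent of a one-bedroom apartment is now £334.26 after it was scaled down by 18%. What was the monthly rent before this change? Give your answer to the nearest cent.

£407.63

The overall multiplier applied was 0.82.
So the original monthly rent was £334.26 ÷ 0.82 ≈ £407.63.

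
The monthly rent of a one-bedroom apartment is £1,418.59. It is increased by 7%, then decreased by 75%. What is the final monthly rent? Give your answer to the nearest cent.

£379.47

Each change multiplies by a factor: 1.07 × 0.25 = 0.2675.
£1,418.59 × 0.2675 = £379.472825 ≈ £379.47.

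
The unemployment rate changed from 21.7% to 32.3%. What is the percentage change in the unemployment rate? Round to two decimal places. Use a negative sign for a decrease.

48.85%

The change is 32.3 − 21.7 = 10.6 percentage points.
Relative to the original 21.7%, that is 10.6 ÷ 21.7 ≈ 48.85%.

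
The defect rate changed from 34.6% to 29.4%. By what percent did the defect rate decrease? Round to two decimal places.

15.03%

The change is 29.4 − 34.6 = -5.2 percentage points.
Relative to the original 34.6%, that is -5.2 ÷ 34.6 ≈ -15.03%.
So the defect rate fell by 15.03%.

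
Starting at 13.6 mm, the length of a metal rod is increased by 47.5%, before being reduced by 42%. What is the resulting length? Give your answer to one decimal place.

Each change multiplies by a factor: 1.475 × 0.58 = 0.8555.
13.6 × 0.8555 = 11.6348 ≈ 11.6.

11.6 mm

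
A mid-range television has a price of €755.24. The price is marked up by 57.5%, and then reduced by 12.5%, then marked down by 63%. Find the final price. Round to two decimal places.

Each change multiplies by a factor: 1.575 × 0.875 × 0.37 = 0.50990625.
€755.24 × 0.50990625 = €385.10159625 ≈ €385.10.

€385.10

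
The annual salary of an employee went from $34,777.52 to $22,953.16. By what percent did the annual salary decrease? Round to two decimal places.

Change: $22,953.16 − $34,777.52 = -$11,824.36.
Relative to the original: -$11,824.36 ÷ $34,777.52 ≈ -34.00%.
So the annual salary decreased by 34.00%.

34.00%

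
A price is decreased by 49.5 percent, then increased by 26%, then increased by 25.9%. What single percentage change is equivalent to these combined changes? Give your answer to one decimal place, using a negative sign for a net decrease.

A 49.5% decrease multiplies by 0.505.
Then a 26% increase: 0.505 × 1.26 = 0.6363.
Then a 25.9% increase: 0.6363 × 1.259 = 0.8011017.
Overall factor 0.8011017, i.e. -19.9%.

-19.9%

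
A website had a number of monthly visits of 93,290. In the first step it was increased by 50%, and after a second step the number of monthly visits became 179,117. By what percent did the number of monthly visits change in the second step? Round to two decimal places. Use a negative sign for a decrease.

After the first step: 93,290 × 1.5 = 139935.
Second-step multiplier: 179,117 ÷ 139935 ≈ 1.280001.
That is a change of 28.00%.

28.00%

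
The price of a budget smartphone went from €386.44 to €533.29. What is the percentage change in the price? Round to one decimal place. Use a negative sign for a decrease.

38.0%

Change: €533.29 − €386.44 = €146.85.
Relative to the original: €146.85 ÷ €386.44 ≈ 38.0%.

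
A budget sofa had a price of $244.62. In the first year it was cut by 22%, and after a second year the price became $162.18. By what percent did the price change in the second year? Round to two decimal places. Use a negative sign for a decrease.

After the first year: $244.62 × 0.78 = $190.8036.
Second-year multiplier: $162.18 ÷ $190.8036 ≈ 0.849984.
That is a change of -15.00%.

-15.00%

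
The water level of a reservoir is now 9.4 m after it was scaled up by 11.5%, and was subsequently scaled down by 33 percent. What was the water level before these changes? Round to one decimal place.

12.6 m

Undoing the 33% decrease: 9.4 ÷ 0.67 ≈ 14.029851.
Undoing the 11.5% increase: 14.029851 ÷ 1.115 ≈ 12.6 m.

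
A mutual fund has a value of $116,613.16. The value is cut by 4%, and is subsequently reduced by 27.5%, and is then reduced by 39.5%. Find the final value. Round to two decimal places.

$49,103.47

Each change multiplies by a factor: 0.96 × 0.725 × 0.605 = 0.42108.
$116,613.16 × 0.42108 = $49103.4694128 ≈ $49,103.47.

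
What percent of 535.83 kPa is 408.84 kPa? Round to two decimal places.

76.30%

408.84 kPa ÷ 535.83 kPa ≈ 76.30%.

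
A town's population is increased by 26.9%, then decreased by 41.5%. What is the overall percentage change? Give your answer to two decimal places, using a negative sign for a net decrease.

-25.76%

A 26.9% increase multiplies by 1.269.
Then a 41.5% decrease: 1.269 × 0.585 = 0.742365.
Overall factor 0.742365, i.e. -25.76%.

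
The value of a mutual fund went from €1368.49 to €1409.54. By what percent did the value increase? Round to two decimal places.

Change: €1409.54 − €1368.49 = €41.05.
Relative to the original: €41.05 ÷ €1368.49 ≈ 3.00%.
So the value increased by 3.00%.

3.00%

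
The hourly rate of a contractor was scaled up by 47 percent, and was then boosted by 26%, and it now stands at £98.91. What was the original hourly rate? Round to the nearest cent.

The overall multiplier applied was 1.47 × 1.26 = 1.8522.
So the original hourly rate was £98.91 ÷ 1.8522 ≈ £53.40.

£53.40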